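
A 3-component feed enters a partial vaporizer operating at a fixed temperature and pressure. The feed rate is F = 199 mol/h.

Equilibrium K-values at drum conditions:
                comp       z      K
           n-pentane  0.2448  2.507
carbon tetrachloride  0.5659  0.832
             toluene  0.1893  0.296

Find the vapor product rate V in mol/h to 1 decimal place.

Newton–Raphson from V/F = 0.64:
  V/F = 0.6400: g = -0.16128, g' = -0.4749 → V/F = 0.3004
  V/F = 0.3004: g = -0.01518, g' = -0.4321 → V/F = 0.2653
  V/F = 0.2653: g = 0.00018, g' = -0.4431 → V/F = 0.2657
Converged at V/F = 0.2657.
Then V = V/F·F = 0.2657·199 = 52.9 mol/h and L = F − V = 146.1 mol/h.

V = 52.9 mol/h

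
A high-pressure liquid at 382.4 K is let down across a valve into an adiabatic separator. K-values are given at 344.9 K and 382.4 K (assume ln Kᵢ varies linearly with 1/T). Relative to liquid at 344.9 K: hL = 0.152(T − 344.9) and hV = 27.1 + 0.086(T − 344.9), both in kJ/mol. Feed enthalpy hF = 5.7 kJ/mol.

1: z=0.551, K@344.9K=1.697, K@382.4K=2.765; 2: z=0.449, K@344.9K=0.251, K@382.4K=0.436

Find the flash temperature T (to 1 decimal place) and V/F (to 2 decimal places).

Adiabatic flash: solve Rachford–Rice at each trial T, then check hF = ψ·hV(T) + (1−ψ)·hL(T).
  T = 344.9 K: K = (1.697, 0.251), RR gives ψ = 0.091, H_out = 2.479 kJ/mol
  T = 382.4 K: K = (2.765, 0.436), RR gives ψ = 0.723, H_out = 23.493 kJ/mol
  T = 363.6 K: K = (2.192, 0.335), RR gives ψ = 0.452, H_out = 14.542 kJ/mol
  T = 354.2 K: K = (1.934, 0.291), RR gives ψ = 0.296, H_out = 9.264 kJ/mol
  T = 349.5 K: K = (1.812, 0.270), RR gives ψ = 0.202, H_out = 6.115 kJ/mol
  T = 347.2 K: K = (1.754, 0.261), RR gives ψ = 0.150, H_out = 4.380 kJ/mol
Linear interpolation between T = 347.2 (H_out = 4.380) and T = 349.5 (H_out = 6.115) on hF = 5.7 gives T ≈ 348.9 K, at which ψ = 0.19.

T = 348.9 K, V/F = 0.19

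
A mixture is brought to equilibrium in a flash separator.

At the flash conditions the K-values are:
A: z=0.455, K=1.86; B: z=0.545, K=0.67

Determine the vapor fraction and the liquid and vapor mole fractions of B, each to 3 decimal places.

ψ = 0.745, x_B = 0.723, y_B = 0.484

Material balance + equilibrium reduce to Σ zᵢ(Kᵢ−1)/(1+ψ(Kᵢ−1)) = 0.
Feasibility: ΣzᵢKᵢ = 1.211, Σzᵢ/Kᵢ = 1.058 — both > 1, two phases present.
Binary case is linear: z₁(K₁−1)(1+ψ(K₂−1)) + z₂(K₂−1)(1+ψ(K₁−1)) = 0
⇒ ψ = [z₁(K₁−1)+z₂(K₂−1)] / [−(K₁−1)(K₂−1)] = 0.2115/0.2838 = 0.745
Compositions from xᵢ = zᵢ/(1+ψ(Kᵢ−1)), yᵢ = Kᵢxᵢ:
  A: x = 0.277, y = 0.516
  B: x = 0.723, y = 0.484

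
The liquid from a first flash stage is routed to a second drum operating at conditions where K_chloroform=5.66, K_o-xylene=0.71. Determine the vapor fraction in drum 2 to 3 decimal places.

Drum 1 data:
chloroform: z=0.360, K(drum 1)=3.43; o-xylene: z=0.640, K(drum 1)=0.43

V/F (drum 2) = 0.481

Drum 1:
Material balance + equilibrium reduce to Σ zᵢ(Kᵢ−1)/(1+ψ₁(Kᵢ−1)) = 0.
Check two-phase: ΣzᵢKᵢ = 1.510 > 1 and Σzᵢ/Kᵢ = 1.593 > 1, so g(0) = 0.510 > 0 and g(1) = -0.593 < 0.
Binary case is linear: z₁(K₁−1)(1+ψ₁(K₂−1)) + z₂(K₂−1)(1+ψ₁(K₁−1)) = 0
⇒ ψ₁ = [z₁(K₁−1)+z₂(K₂−1)] / [−(K₁−1)(K₂−1)] = 0.5100/1.3851 = 0.368
Drum-1 compositions:
  chloroform: x = 0.190, y = 0.652
  o-xylene: x = 0.810, y = 0.348
Drum-2 feed = drum-1 liquid: z₂ = (0.1900, 0.8100).
Drum 2:
Material balance + equilibrium reduce to Σ zᵢ(Kᵢ−1)/(1+ψ₂(Kᵢ−1)) = 0.
g(0) = ΣzᵢKᵢ − 1 = 0.651 and g(1) = 1 − Σzᵢ/Kᵢ = -0.174, so a root lies in (0, 1).
Binary case is linear: z₁(K₁−1)(1+ψ₂(K₂−1)) + z₂(K₂−1)(1+ψ₂(K₁−1)) = 0
⇒ ψ₂ = [z₁(K₁−1)+z₂(K₂−1)] / [−(K₁−1)(K₂−1)] = 0.6505/1.3514 = 0.481
  chloroform: x = 0.059, y = 0.332
  o-xylene: x = 0.941, y = 0.668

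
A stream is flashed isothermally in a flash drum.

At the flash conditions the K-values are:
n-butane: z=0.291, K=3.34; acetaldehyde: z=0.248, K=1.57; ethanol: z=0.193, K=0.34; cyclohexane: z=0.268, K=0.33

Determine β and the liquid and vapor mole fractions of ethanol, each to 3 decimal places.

β = 0.457, x_ethanol = 0.276, y_ethanol = 0.094

Material balance + equilibrium reduce to Σ zᵢ(Kᵢ−1)/(1+β(Kᵢ−1)) = 0.
Check two-phase: ΣzᵢKᵢ = 1.515 > 1 and Σzᵢ/Kᵢ = 1.625 > 1, so g(0) = 0.515 > 0 and g(1) = -0.625 < 0.
Newton iteration, β⁰ = 0.6:
  β = 0.600: g = -0.1226, g' = -0.887 → β = 0.462
  β = 0.462: g = -0.0041, g' = -0.845 → β = 0.457
Converged at β = 0.457.
Compositions from xᵢ = zᵢ/(1+β(Kᵢ−1)), yᵢ = Kᵢxᵢ:
  n-butane: x = 0.141, y = 0.470
  acetaldehyde: x = 0.197, y = 0.309
  ethanol: x = 0.276, y = 0.094
  cyclohexane: x = 0.386, y = 0.127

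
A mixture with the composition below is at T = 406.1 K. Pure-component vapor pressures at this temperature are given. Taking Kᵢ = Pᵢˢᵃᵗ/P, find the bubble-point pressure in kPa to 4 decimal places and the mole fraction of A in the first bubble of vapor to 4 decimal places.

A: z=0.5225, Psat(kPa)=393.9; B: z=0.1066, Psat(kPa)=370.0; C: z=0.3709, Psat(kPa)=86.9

Pbub = 277.4860 kPa, y_A = 0.7417

At the bubble point ψ → 0, so ΣzᵢKᵢ = 1 with Kᵢ = Pᵢˢᵃᵗ/P ⇒ P = ΣzᵢPᵢˢᵃᵗ.
P = 0.5225·393.9 + 0.1066·370.0 + 0.3709·86.9 = 277.4860 kPa
yᵢ = zᵢPᵢˢᵃᵗ/P ⇒ y_A = 0.5225·393.9/277.4860 = 0.7417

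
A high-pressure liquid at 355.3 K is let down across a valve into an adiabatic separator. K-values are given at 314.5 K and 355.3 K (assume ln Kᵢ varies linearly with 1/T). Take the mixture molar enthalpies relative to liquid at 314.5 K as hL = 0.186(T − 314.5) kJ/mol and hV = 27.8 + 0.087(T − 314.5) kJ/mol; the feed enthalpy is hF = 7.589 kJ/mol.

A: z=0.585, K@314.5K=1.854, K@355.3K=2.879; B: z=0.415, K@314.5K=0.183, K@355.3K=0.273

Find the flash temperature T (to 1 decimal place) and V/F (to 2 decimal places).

T = 316.7 K, V/F = 0.26

Adiabatic flash: solve Rachford–Rice at each trial T, then check hF = ψ·hV(T) + (1−ψ)·hL(T).
  T = 314.5 K: K = (1.854, 0.183), RR gives ψ = 0.230, H_out = 6.396 kJ/mol
  T = 355.3 K: K = (2.879, 0.273), RR gives ψ = 0.584, H_out = 21.461 kJ/mol
  T = 334.9 K: K = (2.342, 0.226), RR gives ψ = 0.447, H_out = 15.311 kJ/mol
  T = 324.7 K: K = (2.091, 0.204), RR gives ψ = 0.355, H_out = 11.401 kJ/mol
  T = 319.6 K: K = (1.971, 0.193), RR gives ψ = 0.298, H_out = 9.080 kJ/mol
  T = 317.1 K: K = (1.913, 0.188), RR gives ψ = 0.266, H_out = 7.817 kJ/mol
  T = 315.8 K: K = (1.883, 0.186), RR gives ψ = 0.249, H_out = 7.122 kJ/mol
Linear interpolation between T = 315.8 (H_out = 7.122) and T = 317.1 (H_out = 7.817) on hF = 7.589 gives T ≈ 316.7 K, at which ψ = 0.26.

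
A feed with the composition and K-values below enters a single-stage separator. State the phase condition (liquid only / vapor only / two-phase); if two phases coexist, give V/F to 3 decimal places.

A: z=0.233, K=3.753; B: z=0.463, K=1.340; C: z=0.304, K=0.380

two-phase, V/F = 0.722

ΣzᵢKᵢ = 1.610; Σzᵢ/Kᵢ = 1.208.
Both exceed 1, so a two-phase solution exists.
Let ψ = V/F and solve Σ zᵢ(Kᵢ−1)/(1+ψ(Kᵢ−1)) = 0.
Iterate (Newton) starting at ψ = 0.59:
  ψ = 0.590: g = 0.0784, g' = -0.584 → ψ = 0.724
  ψ = 0.724: g = -0.0015, g' = -0.616 → ψ = 0.722
Converged at ψ = 0.722.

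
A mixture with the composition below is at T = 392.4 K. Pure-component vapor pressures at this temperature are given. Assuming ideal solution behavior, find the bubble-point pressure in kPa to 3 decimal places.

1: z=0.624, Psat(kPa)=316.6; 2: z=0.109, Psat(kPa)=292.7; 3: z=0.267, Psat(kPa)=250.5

At the bubble point ψ → 0, so ΣzᵢKᵢ = 1 with Kᵢ = Pᵢˢᵃᵗ/P ⇒ P = ΣzᵢPᵢˢᵃᵗ.
P = 0.624·316.6 + 0.109·292.7 + 0.267·250.5 = 296.346 kPa

Pbub = 296.346 kPa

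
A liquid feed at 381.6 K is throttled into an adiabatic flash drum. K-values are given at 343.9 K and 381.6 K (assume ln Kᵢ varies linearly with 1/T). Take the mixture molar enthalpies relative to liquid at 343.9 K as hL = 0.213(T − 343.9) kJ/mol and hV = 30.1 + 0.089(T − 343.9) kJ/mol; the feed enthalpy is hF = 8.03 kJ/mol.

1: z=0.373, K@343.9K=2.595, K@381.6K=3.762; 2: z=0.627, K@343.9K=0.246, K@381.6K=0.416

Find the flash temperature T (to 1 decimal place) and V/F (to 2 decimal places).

T = 354.9 K, V/F = 0.20

Adiabatic flash: solve Rachford–Rice at each trial T, then check hF = ψ·hV(T) + (1−ψ)·hL(T).
  T = 343.9 K: K = (2.595, 0.246), RR gives ψ = 0.102, H_out = 3.058 kJ/mol
  T = 381.6 K: K = (3.762, 0.416), RR gives ψ = 0.412, H_out = 18.497 kJ/mol
  T = 362.8 K: K = (3.156, 0.325), RR gives ψ = 0.261, H_out = 11.282 kJ/mol
  T = 353.4 K: K = (2.871, 0.284), RR gives ψ = 0.186, H_out = 7.394 kJ/mol
  T = 358.1 K: K = (3.012, 0.304), RR gives ψ = 0.224, H_out = 9.376 kJ/mol
  T = 355.8 K: K = (2.943, 0.294), RR gives ψ = 0.205, H_out = 8.417 kJ/mol
Linear interpolation between T = 353.4 (H_out = 7.394) and T = 355.8 (H_out = 8.417) on hF = 8.03 gives T ≈ 354.9 K, at which ψ = 0.20.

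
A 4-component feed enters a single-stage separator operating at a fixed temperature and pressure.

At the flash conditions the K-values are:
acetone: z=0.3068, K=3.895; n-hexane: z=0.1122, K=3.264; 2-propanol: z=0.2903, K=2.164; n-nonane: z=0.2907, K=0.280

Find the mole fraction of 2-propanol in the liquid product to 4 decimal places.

x_2-propanol = 0.1476

Material balance + equilibrium reduce to Σ zᵢ(Kᵢ−1)/(1+ψ(Kᵢ−1)) = 0.
g(0) = ΣzᵢKᵢ − 1 = 1.2708 and g(1) = 1 − Σzᵢ/Kᵢ = -0.2855, so a root lies in (0, 1).
Newton iteration, ψ⁰ = 0.69:
  ψ = 0.6900: g = 0.16690, g' = -1.0899 → ψ = 0.8431
  ψ = 0.8431: g = -0.01666, g' = -1.3613 → ψ = 0.8309
  ψ = 0.8309: g = -0.00022, g' = -1.3263 → ψ = 0.8307
Converged at ψ = 0.8307.
Compositions from xᵢ = zᵢ/(1+ψ(Kᵢ−1)), yᵢ = Kᵢxᵢ:
  acetone: x = 0.0901, y = 0.3510
  n-hexane: x = 0.0389, y = 0.1271
  2-propanol: x = 0.1476, y = 0.3194
  n-nonane: x = 0.7234, y = 0.2025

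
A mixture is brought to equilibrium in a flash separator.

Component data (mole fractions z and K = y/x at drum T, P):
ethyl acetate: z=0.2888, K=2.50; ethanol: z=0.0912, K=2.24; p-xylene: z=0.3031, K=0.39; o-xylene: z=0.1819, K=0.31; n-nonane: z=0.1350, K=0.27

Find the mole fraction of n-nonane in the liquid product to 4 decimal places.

Let ψ = V/F and solve Σ zᵢ(Kᵢ−1)/(1+ψ(Kᵢ−1)) = 0.
Check two-phase: ΣzᵢKᵢ = 1.1373 > 1 and Σzᵢ/Kᵢ = 2.0202 > 1, so g(0) = 0.1373 > 0 and g(1) = -1.0202 < 0.
Newton iteration, ψ⁰ = 0.5:
  ψ = 0.5000: g = -0.29550, g' = -0.8794 → ψ = 0.1640
  ψ = 0.1640: g = -0.01725, g' = -0.8576 → ψ = 0.1439
  ψ = 0.1439: g = 0.00015, g' = -0.8727 → ψ = 0.1440
Converged at ψ = 0.1440.
Compositions from xᵢ = zᵢ/(1+ψ(Kᵢ−1)), yᵢ = Kᵢxᵢ:
  ethyl acetate: x = 0.2375, y = 0.5937
  ethanol: x = 0.0774, y = 0.1733
  p-xylene: x = 0.3323, y = 0.1296
  o-xylene: x = 0.2020, y = 0.0626
  n-nonane: x = 0.1509, y = 0.0407

x_n-nonane = 0.1509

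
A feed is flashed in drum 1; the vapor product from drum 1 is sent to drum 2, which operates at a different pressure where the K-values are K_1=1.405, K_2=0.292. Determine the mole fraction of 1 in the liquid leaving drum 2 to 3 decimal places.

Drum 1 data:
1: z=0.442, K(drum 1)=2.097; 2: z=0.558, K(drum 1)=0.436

x_1 (drum 2) = 0.636

Drum 1:
Let ψ₁ = V/F and solve Σ zᵢ(Kᵢ−1)/(1+ψ₁(Kᵢ−1)) = 0.
Feasibility: ΣzᵢKᵢ = 1.170, Σzᵢ/Kᵢ = 1.491 — both > 1, two phases present.
Binary case is linear: z₁(K₁−1)(1+ψ₁(K₂−1)) + z₂(K₂−1)(1+ψ₁(K₁−1)) = 0
⇒ ψ₁ = [z₁(K₁−1)+z₂(K₂−1)] / [−(K₁−1)(K₂−1)] = 0.1702/0.6187 = 0.275
Drum-1 compositions:
  1: x = 0.340, y = 0.712
  2: x = 0.660, y = 0.288
Drum-2 feed = drum-1 vapor: z₂ = (0.7120, 0.2880).
Drum 2:
Rachford–Rice: g(ψ₂) = Σ zᵢ(Kᵢ−1)/(1+ψ₂(Kᵢ−1)) = 0.
Check two-phase: ΣzᵢKᵢ = 1.085 > 1 and Σzᵢ/Kᵢ = 1.493 > 1, so g(0) = 0.085 > 0 and g(1) = -0.493 < 0.
Newton iteration, ψ₂⁰ = 0.5:
  ψ₂ = 0.500: g = -0.0758, g' = -0.427 → ψ₂ = 0.322
  ψ₂ = 0.322: g = -0.0091, g' = -0.334 → ψ₂ = 0.295
Converged at ψ₂ = 0.295.
  1: x = 0.636, y = 0.894
  2: x = 0.364, y = 0.106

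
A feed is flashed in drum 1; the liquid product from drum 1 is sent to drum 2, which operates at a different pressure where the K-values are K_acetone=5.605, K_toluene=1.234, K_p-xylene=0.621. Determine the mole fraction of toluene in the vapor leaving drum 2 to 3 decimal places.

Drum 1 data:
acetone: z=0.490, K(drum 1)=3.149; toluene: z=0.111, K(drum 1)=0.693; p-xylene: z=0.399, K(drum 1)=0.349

y_toluene (drum 2) = 0.148

Drum 1:
Let ψ₁ = V/F and solve Σ zᵢ(Kᵢ−1)/(1+ψ₁(Kᵢ−1)) = 0.
Feasibility: ΣzᵢKᵢ = 1.759, Σzᵢ/Kᵢ = 1.459 — both > 1, two phases present.
Newton–Raphson from ψ₁ = 0.5:
  ψ₁ = 0.500: g = 0.0822, g' = -0.912 → ψ₁ = 0.590
  ψ₁ = 0.590: g = 0.0008, g' = -0.901 → ψ₁ = 0.591
Converged at ψ₁ = 0.591.
Drum-1 compositions:
  acetone: x = 0.216, y = 0.680
  toluene: x = 0.136, y = 0.094
  p-xylene: x = 0.649, y = 0.226
Drum-2 feed = drum-1 liquid: z₂ = (0.2158, 0.1356, 0.6486).
Drum 2:
Let ψ₂ = V/F and solve Σ zᵢ(Kᵢ−1)/(1+ψ₂(Kᵢ−1)) = 0.
g(0) = ΣzᵢKᵢ − 1 = 0.780 and g(1) = 1 − Σzᵢ/Kᵢ = -0.193, so a root lies in (0, 1).
Newton–Raphson from ψ₂ = 0.6:
  ψ₂ = 0.600: g = -0.0262, g' = -0.485 → ψ₂ = 0.546
  ψ₂ = 0.546: g = 0.0010, g' = -0.525 → ψ₂ = 0.548
Converged at ψ₂ = 0.548.
  acetone: x = 0.061, y = 0.343
  toluene: x = 0.120, y = 0.148
  p-xylene: x = 0.819, y = 0.508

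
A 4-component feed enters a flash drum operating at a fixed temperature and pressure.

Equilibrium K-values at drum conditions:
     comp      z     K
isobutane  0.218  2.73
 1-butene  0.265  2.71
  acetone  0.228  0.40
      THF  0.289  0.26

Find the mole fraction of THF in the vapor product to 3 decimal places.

y_THF = 0.108

Iterate (Newton) starting at ψ = 0.59:
  ψ = 0.590: g = -0.1791, g' = -1.047 → ψ = 0.419
  ψ = 0.419: g = -0.0100, g' = -0.961 → ψ = 0.409
Converged at ψ = 0.409.
Compositions from xᵢ = zᵢ/(1+ψ(Kᵢ−1)), yᵢ = Kᵢxᵢ:
  isobutane: x = 0.128, y = 0.349
  1-butene: x = 0.156, y = 0.423
  acetone: x = 0.302, y = 0.121
  THF: x = 0.414, y = 0.108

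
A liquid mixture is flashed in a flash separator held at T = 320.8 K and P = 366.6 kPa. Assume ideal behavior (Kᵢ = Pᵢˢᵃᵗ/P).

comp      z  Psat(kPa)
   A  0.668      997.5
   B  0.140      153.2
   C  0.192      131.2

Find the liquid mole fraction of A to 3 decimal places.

x_A = 0.264

Raoult's law: Kᵢ = Pᵢˢᵃᵗ/P = Pᵢˢᵃᵗ/366.6.
  K_A = 997.5/366.6 = 2.72095, K_B = 153.2/366.6 = 0.41789, K_C = 131.2/366.6 = 0.35788
Rachford–Rice: g(ψ) = Σ zᵢ(Kᵢ−1)/(1+ψ(Kᵢ−1)) = 0.
Check two-phase: ΣzᵢKᵢ = 1.945 > 1 and Σzᵢ/Kᵢ = 1.117 > 1, so g(0) = 0.945 > 0 and g(1) = -0.117 < 0.
Iterate (Newton) starting at ψ = 0.5:
  ψ = 0.500: g = 0.3214, g' = -0.838 → ψ = 0.884
  ψ = 0.884: g = 0.0033, g' = -0.936 → ψ = 0.887
Converged at ψ = 0.887.
Compositions from xᵢ = zᵢ/(1+ψ(Kᵢ−1)), yᵢ = Kᵢxᵢ:
  A: x = 0.264, y = 0.719
  B: x = 0.289, y = 0.121
  C: x = 0.446, y = 0.160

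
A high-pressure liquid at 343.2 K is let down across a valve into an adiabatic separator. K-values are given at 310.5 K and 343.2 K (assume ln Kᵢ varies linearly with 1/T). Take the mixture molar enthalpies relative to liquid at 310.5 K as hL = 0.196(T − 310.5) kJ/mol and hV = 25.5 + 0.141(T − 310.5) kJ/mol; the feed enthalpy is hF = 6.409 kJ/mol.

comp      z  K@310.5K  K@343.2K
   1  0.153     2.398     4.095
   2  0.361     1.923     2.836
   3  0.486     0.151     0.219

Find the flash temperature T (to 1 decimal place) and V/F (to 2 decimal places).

Adiabatic flash: solve Rachford–Rice at each trial T, then check hF = ψ·hV(T) + (1−ψ)·hL(T).
  T = 310.5 K: K = (2.398, 1.923, 0.151), RR gives ψ = 0.146, H_out = 3.731 kJ/mol
  T = 343.2 K: K = (4.095, 2.836, 0.219), RR gives ψ = 0.432, H_out = 16.638 kJ/mol
  T = 326.9 K: K = (3.178, 2.360, 0.184), RR gives ψ = 0.321, H_out = 11.114 kJ/mol
  T = 318.7 K: K = (2.771, 2.136, 0.167), RR gives ψ = 0.246, H_out = 7.768 kJ/mol
  T = 314.6 K: K = (2.580, 2.028, 0.159), RR gives ψ = 0.200, H_out = 5.860 kJ/mol
  T = 316.6 K: K = (2.672, 2.080, 0.163), RR gives ψ = 0.223, H_out = 6.815 kJ/mol
Linear interpolation between T = 314.6 (H_out = 5.860) and T = 316.6 (H_out = 6.815) on hF = 6.409 gives T ≈ 315.7 K, at which ψ = 0.21.

T = 315.7 K, V/F = 0.21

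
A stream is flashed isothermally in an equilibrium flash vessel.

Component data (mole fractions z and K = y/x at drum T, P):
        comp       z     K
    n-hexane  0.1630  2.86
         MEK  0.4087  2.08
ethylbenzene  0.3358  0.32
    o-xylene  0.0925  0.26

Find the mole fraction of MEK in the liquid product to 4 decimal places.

x_MEK = 0.2678

Let β = V/F and solve Σ zᵢ(Kᵢ−1)/(1+β(Kᵢ−1)) = 0.
g(0) = ΣzᵢKᵢ − 1 = 0.4478 and g(1) = 1 − Σzᵢ/Kᵢ = -0.6586, so a root lies in (0, 1).
Newton–Raphson from β = 0.33:
  β = 0.3300: g = 0.12831, g' = -0.8224 → β = 0.4860
  β = 0.4860: g = 0.00074, g' = -0.8305 → β = 0.4869
Converged at β = 0.4869.
Compositions from xᵢ = zᵢ/(1+β(Kᵢ−1)), yᵢ = Kᵢxᵢ:
  n-hexane: x = 0.0855, y = 0.2446
  MEK: x = 0.2678, y = 0.5571
  ethylbenzene: x = 0.5020, y = 0.1606
  o-xylene: x = 0.1446, y = 0.0376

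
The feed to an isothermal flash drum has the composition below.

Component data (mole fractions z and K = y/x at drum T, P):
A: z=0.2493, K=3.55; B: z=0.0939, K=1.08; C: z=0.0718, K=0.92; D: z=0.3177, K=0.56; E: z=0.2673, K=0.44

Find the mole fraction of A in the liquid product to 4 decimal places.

x_A = 0.1355

Material balance + equilibrium reduce to Σ zᵢ(Kᵢ−1)/(1+β(Kᵢ−1)) = 0.
g(0) = ΣzᵢKᵢ − 1 = 0.3480 and g(1) = 1 − Σzᵢ/Kᵢ = -0.4100, so a root lies in (0, 1).
Iterate (Newton) starting at β = 0.5:
  β = 0.5000: g = -0.10644, g' = -0.5771 → β = 0.3155
  β = 0.3155: g = 0.00956, g' = -0.7054 → β = 0.3291
  β = 0.3291: g = 0.00010, g' = -0.6904 → β = 0.3292
Converged at β = 0.3292.
Compositions from xᵢ = zᵢ/(1+β(Kᵢ−1)), yᵢ = Kᵢxᵢ:
  A: x = 0.1355, y = 0.4811
  B: x = 0.0915, y = 0.0988
  C: x = 0.0737, y = 0.0678
  D: x = 0.3715, y = 0.2081
  E: x = 0.3277, y = 0.1442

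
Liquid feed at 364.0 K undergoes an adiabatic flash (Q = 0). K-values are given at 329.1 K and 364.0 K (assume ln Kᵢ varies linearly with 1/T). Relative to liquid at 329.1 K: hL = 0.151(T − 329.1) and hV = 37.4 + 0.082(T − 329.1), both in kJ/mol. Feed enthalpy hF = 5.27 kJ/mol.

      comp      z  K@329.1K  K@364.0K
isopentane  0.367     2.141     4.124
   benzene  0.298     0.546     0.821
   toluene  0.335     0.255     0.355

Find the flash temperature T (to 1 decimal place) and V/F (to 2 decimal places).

T = 332.5 K, V/F = 0.13

Adiabatic flash: solve Rachford–Rice at each trial T, then check hF = ψ·hV(T) + (1−ψ)·hL(T).
  T = 329.1 K: K = (2.141, 0.546, 0.255), RR gives ψ = 0.048, H_out = 1.788 kJ/mol
  T = 364.0 K: K = (4.124, 0.821, 0.355), RR gives ψ = 0.584, H_out = 25.693 kJ/mol
  T = 346.6 K: K = (3.024, 0.677, 0.304), RR gives ψ = 0.371, H_out = 16.078 kJ/mol
  T = 337.9 K: K = (2.558, 0.610, 0.279), RR gives ψ = 0.235, H_out = 9.967 kJ/mol
  T = 333.5 K: K = (2.343, 0.578, 0.267), RR gives ψ = 0.150, H_out = 6.224 kJ/mol
  T = 331.3 K: K = (2.240, 0.562, 0.261), RR gives ψ = 0.101, H_out = 4.110 kJ/mol
Linear interpolation between T = 331.3 (H_out = 4.110) and T = 333.5 (H_out = 6.224) on hF = 5.27 gives T ≈ 332.5 K, at which ψ = 0.13.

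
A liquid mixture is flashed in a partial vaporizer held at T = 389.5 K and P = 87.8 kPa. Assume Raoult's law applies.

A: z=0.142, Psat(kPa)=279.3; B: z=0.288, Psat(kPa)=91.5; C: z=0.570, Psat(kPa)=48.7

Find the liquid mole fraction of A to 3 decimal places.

x_A = 0.116

Raoult's law: Kᵢ = Pᵢˢᵃᵗ/P = Pᵢˢᵃᵗ/87.8.
  K_A = 279.3/87.8 = 3.18109, K_B = 91.5/87.8 = 1.04214, K_C = 48.7/87.8 = 0.55467
Rachford–Rice: g(V/F) = Σ zᵢ(Kᵢ−1)/(1+V/F(Kᵢ−1)) = 0.
Check two-phase: ΣzᵢKᵢ = 1.068 > 1 and Σzᵢ/Kᵢ = 1.349 > 1, so g(0) = 0.068 > 0 and g(1) = -0.349 < 0.
Newton–Raphson from V/F = 0.5:
  V/F = 0.500: g = -0.1665, g' = -0.342 → V/F = 0.013
  V/F = 0.013: g = 0.0578, g' = -0.753 → V/F = 0.090
  V/F = 0.090: g = 0.0065, g' = -0.595 → V/F = 0.101
Converged at V/F = 0.101.
Compositions from xᵢ = zᵢ/(1+V/F(Kᵢ−1)), yᵢ = Kᵢxᵢ:
  A: x = 0.116, y = 0.370
  B: x = 0.287, y = 0.299
  C: x = 0.597, y = 0.331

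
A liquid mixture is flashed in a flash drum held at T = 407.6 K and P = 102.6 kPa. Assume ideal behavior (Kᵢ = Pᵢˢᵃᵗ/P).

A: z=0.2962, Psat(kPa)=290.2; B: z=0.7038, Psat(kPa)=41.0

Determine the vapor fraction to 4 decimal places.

ψ = 0.1084

Raoult's law: Kᵢ = Pᵢˢᵃᵗ/P = Pᵢˢᵃᵗ/102.6.
  K_A = 290.2/102.6 = 2.828460, K_B = 41.0/102.6 = 0.399610
Let ψ = V/F and solve Σ zᵢ(Kᵢ−1)/(1+ψ(Kᵢ−1)) = 0.
g(0) = ΣzᵢKᵢ − 1 = 0.1190 and g(1) = 1 − Σzᵢ/Kᵢ = -0.8659, so a root lies in (0, 1).
Binary case is linear: z₁(K₁−1)(1+ψ(K₂−1)) + z₂(K₂−1)(1+ψ(K₁−1)) = 0
⇒ ψ = [z₁(K₁−1)+z₂(K₂−1)] / [−(K₁−1)(K₂−1)] = 0.11904/1.09779 = 0.1084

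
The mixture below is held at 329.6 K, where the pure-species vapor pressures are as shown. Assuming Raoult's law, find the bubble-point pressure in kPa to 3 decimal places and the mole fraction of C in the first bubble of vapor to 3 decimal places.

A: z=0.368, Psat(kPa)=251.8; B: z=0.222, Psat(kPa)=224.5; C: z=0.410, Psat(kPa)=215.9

Pbub = 231.020 kPa, y_C = 0.383

At the bubble point ψ → 0, so ΣzᵢKᵢ = 1 with Kᵢ = Pᵢˢᵃᵗ/P ⇒ P = ΣzᵢPᵢˢᵃᵗ.
P = 0.368·251.8 + 0.222·224.5 + 0.410·215.9 = 231.020 kPa
yᵢ = zᵢPᵢˢᵃᵗ/P ⇒ y_C = 0.410·215.9/231.020 = 0.383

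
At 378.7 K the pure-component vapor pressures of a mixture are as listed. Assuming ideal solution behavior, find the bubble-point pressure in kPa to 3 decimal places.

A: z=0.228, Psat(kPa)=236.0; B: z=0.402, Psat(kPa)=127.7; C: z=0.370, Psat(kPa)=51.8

At the bubble point ψ → 0, so ΣzᵢKᵢ = 1 with Kᵢ = Pᵢˢᵃᵗ/P ⇒ P = ΣzᵢPᵢˢᵃᵗ.
P = 0.228·236.0 + 0.402·127.7 + 0.370·51.8 = 124.309 kPa

Pbub = 124.309 kPa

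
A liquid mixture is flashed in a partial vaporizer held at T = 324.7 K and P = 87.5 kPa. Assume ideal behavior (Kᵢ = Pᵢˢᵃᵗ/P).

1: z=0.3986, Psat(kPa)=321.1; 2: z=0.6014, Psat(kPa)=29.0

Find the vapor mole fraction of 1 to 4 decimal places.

y_1 = 0.7349

Raoult's law: Kᵢ = Pᵢˢᵃᵗ/P = Pᵢˢᵃᵗ/87.5.
  K_1 = 321.1/87.5 = 3.669714, K_2 = 29.0/87.5 = 0.331429
Binary case is linear: z₁(K₁−1)(1+β(K₂−1)) + z₂(K₂−1)(1+β(K₁−1)) = 0
⇒ β = [z₁(K₁−1)+z₂(K₂−1)] / [−(K₁−1)(K₂−1)] = 0.66207/1.78489 = 0.3709
Compositions from xᵢ = zᵢ/(1+β(Kᵢ−1)), yᵢ = Kᵢxᵢ:
  1: x = 0.2003, y = 0.7349
  2: x = 0.7997, y = 0.2651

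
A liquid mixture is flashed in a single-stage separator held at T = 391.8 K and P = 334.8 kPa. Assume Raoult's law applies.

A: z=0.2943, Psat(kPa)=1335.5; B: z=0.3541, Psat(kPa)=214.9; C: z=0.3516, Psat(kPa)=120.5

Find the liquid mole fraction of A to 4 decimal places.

x_A = 0.1450

Raoult's law: Kᵢ = Pᵢˢᵃᵗ/P = Pᵢˢᵃᵗ/334.8.
  K_A = 1335.5/334.8 = 3.988949, K_B = 214.9/334.8 = 0.641876, K_C = 120.5/334.8 = 0.359916
Iterate (Newton) starting at ψ = 0.68:
  ψ = 0.6800: g = -0.27607, g' = -0.8169 → ψ = 0.3421
  ψ = 0.3421: g = 0.00228, g' = -0.9379 → ψ = 0.3445
Converged at ψ = 0.3445.
Compositions from xᵢ = zᵢ/(1+ψ(Kᵢ−1)), yᵢ = Kᵢxᵢ:
  A: x = 0.1450, y = 0.5784
  B: x = 0.4039, y = 0.2593
  C: x = 0.4511, y = 0.1623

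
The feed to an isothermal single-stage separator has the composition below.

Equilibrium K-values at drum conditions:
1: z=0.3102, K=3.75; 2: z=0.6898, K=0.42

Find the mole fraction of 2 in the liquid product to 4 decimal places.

Material balance + equilibrium reduce to Σ zᵢ(Kᵢ−1)/(1+V/F(Kᵢ−1)) = 0.
g(0) = ΣzᵢKᵢ − 1 = 0.4530 and g(1) = 1 − Σzᵢ/Kᵢ = -0.7251, so a root lies in (0, 1).
Newton iteration, V/F⁰ = 0.5:
  V/F = 0.5000: g = -0.20432, g' = -0.8762 → V/F = 0.2668
  V/F = 0.2668: g = 0.01869, g' = -1.1052 → V/F = 0.2837
  V/F = 0.2837: g = 0.00028, g' = -1.0727 → V/F = 0.2840
Converged at V/F = 0.2840.
Compositions from xᵢ = zᵢ/(1+V/F(Kᵢ−1)), yᵢ = Kᵢxᵢ:
  1: x = 0.1742, y = 0.6532
  2: x = 0.8258, y = 0.3468

x_2 = 0.8258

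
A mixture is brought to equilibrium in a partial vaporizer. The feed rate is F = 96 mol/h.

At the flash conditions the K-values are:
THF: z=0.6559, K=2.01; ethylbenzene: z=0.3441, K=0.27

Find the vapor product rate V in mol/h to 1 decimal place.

V = 53.5 mol/h

Let ψ = V/F and solve Σ zᵢ(Kᵢ−1)/(1+ψ(Kᵢ−1)) = 0.
Feasibility: ΣzᵢKᵢ = 1.4113, Σzᵢ/Kᵢ = 1.6008 — both > 1, two phases present.
Binary case is linear: z₁(K₁−1)(1+ψ(K₂−1)) + z₂(K₂−1)(1+ψ(K₁−1)) = 0
⇒ ψ = [z₁(K₁−1)+z₂(K₂−1)] / [−(K₁−1)(K₂−1)] = 0.41127/0.73730 = 0.5578
Then V = ψ·F = 0.5578·96 = 53.5 mol/h and L = F − V = 42.5 mol/h.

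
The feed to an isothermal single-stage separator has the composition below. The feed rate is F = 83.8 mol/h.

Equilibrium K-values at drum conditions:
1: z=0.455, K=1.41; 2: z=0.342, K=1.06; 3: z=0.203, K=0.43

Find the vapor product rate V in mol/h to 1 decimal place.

Rachford–Rice: g(β) = Σ zᵢ(Kᵢ−1)/(1+β(Kᵢ−1)) = 0.
Feasibility: ΣzᵢKᵢ = 1.091, Σzᵢ/Kᵢ = 1.117 — both > 1, two phases present.
Newton–Raphson from β = 0.4:
  β = 0.400: g = 0.0304, g' = -0.168 → β = 0.581
  β = 0.581: g = -0.0025, g' = -0.198 → β = 0.568
Converged at β = 0.568.
Then V = β·F = 0.5682·83.8 = 47.6 mol/h and L = F − V = 36.2 mol/h.

V = 47.6 mol/h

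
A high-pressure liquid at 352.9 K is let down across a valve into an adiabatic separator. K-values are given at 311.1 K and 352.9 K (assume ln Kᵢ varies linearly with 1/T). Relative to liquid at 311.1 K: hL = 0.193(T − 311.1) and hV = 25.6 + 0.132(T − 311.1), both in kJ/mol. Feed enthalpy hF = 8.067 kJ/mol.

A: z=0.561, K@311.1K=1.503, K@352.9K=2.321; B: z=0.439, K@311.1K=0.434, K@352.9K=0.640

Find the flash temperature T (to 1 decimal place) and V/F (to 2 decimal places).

Adiabatic flash: solve Rachford–Rice at each trial T, then check hF = ψ·hV(T) + (1−ψ)·hL(T).
  T = 311.1 K: K = (1.503, 0.434), RR gives ψ = 0.118, H_out = 3.031 kJ/mol
  T = 352.9 K: K = (2.321, 0.640), RR gives ψ = 1.000, H_out = 31.118 kJ/mol
  T = 332.0 K: K = (1.893, 0.534), RR gives ψ = 0.711, H_out = 21.335 kJ/mol
  T = 321.6 K: K = (1.694, 0.483), RR gives ψ = 0.453, H_out = 13.330 kJ/mol
  T = 316.4 K: K = (1.598, 0.459), RR gives ψ = 0.302, H_out = 8.662 kJ/mol
  T = 313.8 K: K = (1.551, 0.446), RR gives ψ = 0.217, H_out = 6.040 kJ/mol
  T = 315.1 K: K = (1.575, 0.452), RR gives ψ = 0.261, H_out = 7.380 kJ/mol
Linear interpolation between T = 315.1 (H_out = 7.380) and T = 316.4 (H_out = 8.662) on hF = 8.067 gives T ≈ 315.8 K, at which ψ = 0.28.

T = 315.8 K, V/F = 0.28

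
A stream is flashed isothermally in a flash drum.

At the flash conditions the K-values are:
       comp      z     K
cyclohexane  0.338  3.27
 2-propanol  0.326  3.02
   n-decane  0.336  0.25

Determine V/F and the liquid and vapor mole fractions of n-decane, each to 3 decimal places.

V/F = 0.729, x_n-decane = 0.741, y_n-decane = 0.185

Newton iteration, V/F⁰ = 0.5:
  V/F = 0.500: g = 0.2838, g' = -1.195 → V/F = 0.737
  V/F = 0.737: g = -0.0124, g' = -1.404 → V/F = 0.729
Converged at V/F = 0.729.
Compositions from xᵢ = zᵢ/(1+V/F(Kᵢ−1)), yᵢ = Kᵢxᵢ:
  cyclohexane: x = 0.127, y = 0.416
  2-propanol: x = 0.132, y = 0.398
  n-decane: x = 0.741, y = 0.185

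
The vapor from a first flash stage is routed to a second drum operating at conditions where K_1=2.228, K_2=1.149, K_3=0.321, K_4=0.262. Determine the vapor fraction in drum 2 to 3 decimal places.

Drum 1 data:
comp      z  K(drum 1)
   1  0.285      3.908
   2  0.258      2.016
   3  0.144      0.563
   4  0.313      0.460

Drum 1:
Let ψ₁ = V/F and solve Σ zᵢ(Kᵢ−1)/(1+ψ₁(Kᵢ−1)) = 0.
g(0) = ΣzᵢKᵢ − 1 = 0.859 and g(1) = 1 − Σzᵢ/Kᵢ = -0.137, so a root lies in (0, 1).
Newton–Raphson from ψ₁ = 0.5:
  ψ₁ = 0.500: g = 0.1995, g' = -0.734 → ψ₁ = 0.772
  ψ₁ = 0.772: g = 0.0175, g' = -0.644 → ψ₁ = 0.799
Converged at ψ₁ = 0.799.
Drum-1 compositions:
  1: x = 0.086, y = 0.335
  2: x = 0.142, y = 0.287
  3: x = 0.221, y = 0.125
  4: x = 0.551, y = 0.253
Drum-2 feed = drum-1 vapor: z₂ = (0.3351, 0.2871, 0.1246, 0.2533).
Drum 2:
Newton iteration, ψ₂⁰ = 0.5:
  ψ₂ = 0.500: g = -0.1295, g' = -0.678 → ψ₂ = 0.309
  ψ₂ = 0.309: g = -0.0099, g' = -0.595 → ψ₂ = 0.292
Converged at ψ₂ = 0.292.
  1: x = 0.247, y = 0.549
  2: x = 0.275, y = 0.316
  3: x = 0.155, y = 0.050
  4: x = 0.323, y = 0.085

V/F (drum 2) = 0.292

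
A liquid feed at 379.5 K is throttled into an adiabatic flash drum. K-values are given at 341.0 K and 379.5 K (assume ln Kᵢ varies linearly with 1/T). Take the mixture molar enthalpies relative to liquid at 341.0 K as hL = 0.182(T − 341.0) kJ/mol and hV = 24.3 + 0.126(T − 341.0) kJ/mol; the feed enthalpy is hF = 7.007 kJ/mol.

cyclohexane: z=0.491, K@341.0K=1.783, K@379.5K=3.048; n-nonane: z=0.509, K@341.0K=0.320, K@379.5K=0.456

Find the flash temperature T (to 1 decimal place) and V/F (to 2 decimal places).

T = 348.4 K, V/F = 0.24

Adiabatic flash: solve Rachford–Rice at each trial T, then check hF = ψ·hV(T) + (1−ψ)·hL(T).
  T = 341.0 K: K = (1.783, 0.320), RR gives ψ = 0.072, H_out = 1.749 kJ/mol
  T = 379.5 K: K = (3.048, 0.456), RR gives ψ = 0.654, H_out = 21.490 kJ/mol
  T = 360.2 K: K = (2.363, 0.385), RR gives ψ = 0.426, H_out = 13.378 kJ/mol
  T = 350.6 K: K = (2.061, 0.352), RR gives ψ = 0.278, H_out = 8.352 kJ/mol
  T = 345.8 K: K = (1.919, 0.336), RR gives ψ = 0.185, H_out = 5.327 kJ/mol
  T = 348.2 K: K = (1.989, 0.344), RR gives ψ = 0.234, H_out = 6.895 kJ/mol
Linear interpolation between T = 348.2 (H_out = 6.895) and T = 350.6 (H_out = 8.352) on hF = 7.007 gives T ≈ 348.4 K, at which ψ = 0.24.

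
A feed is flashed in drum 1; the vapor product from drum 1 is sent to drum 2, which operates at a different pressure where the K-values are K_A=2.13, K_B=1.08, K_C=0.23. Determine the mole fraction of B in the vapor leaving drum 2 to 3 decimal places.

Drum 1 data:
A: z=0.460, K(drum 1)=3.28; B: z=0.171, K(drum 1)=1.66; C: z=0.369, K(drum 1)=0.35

Drum 1:
Newton iteration, ψ₁⁰ = 0.5:
  ψ₁ = 0.500: g = 0.2196, g' = -0.906 → ψ₁ = 0.742
  ψ₁ = 0.742: g = 0.0018, g' = -0.946 → ψ₁ = 0.744
Converged at ψ₁ = 0.744.
Drum-1 compositions:
  A: x = 0.171, y = 0.559
  B: x = 0.115, y = 0.190
  C: x = 0.715, y = 0.250
Drum-2 feed = drum-1 vapor: z₂ = (0.5595, 0.1904, 0.2502).
Drum 2:
Newton iteration, ψ₂⁰ = 0.49:
  ψ₂ = 0.490: g = 0.1122, g' = -0.680 → ψ₂ = 0.655
  ψ₂ = 0.655: g = -0.0110, g' = -0.841 → ψ₂ = 0.642
Converged at ψ₂ = 0.642.
  A: x = 0.324, y = 0.691
  B: x = 0.181, y = 0.196
  C: x = 0.495, y = 0.114

y_B (drum 2) = 0.196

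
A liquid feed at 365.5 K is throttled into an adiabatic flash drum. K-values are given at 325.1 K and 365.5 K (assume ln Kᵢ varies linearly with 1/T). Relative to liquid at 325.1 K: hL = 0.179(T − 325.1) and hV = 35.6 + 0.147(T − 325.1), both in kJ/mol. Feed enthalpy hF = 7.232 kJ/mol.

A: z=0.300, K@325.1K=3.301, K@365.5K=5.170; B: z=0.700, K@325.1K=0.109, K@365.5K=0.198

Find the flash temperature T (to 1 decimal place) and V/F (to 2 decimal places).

T = 342.1 K, V/F = 0.12

Adiabatic flash: solve Rachford–Rice at each trial T, then check hF = ψ·hV(T) + (1−ψ)·hL(T).
  T = 325.1 K: K = (3.301, 0.109), RR gives ψ = 0.032, H_out = 1.156 kJ/mol
  T = 365.5 K: K = (5.170, 0.198), RR gives ψ = 0.206, H_out = 14.306 kJ/mol
  T = 345.3 K: K = (4.186, 0.149), RR gives ψ = 0.133, H_out = 8.265 kJ/mol
  T = 335.2 K: K = (3.730, 0.128), RR gives ψ = 0.088, H_out = 4.904 kJ/mol
  T = 340.2 K: K = (3.953, 0.139), RR gives ψ = 0.111, H_out = 6.607 kJ/mol
  T = 342.8 K: K = (4.071, 0.144), RR gives ψ = 0.123, H_out = 7.461 kJ/mol
  T = 341.5 K: K = (4.011, 0.141), RR gives ψ = 0.117, H_out = 7.036 kJ/mol
Linear interpolation between T = 341.5 (H_out = 7.036) and T = 342.8 (H_out = 7.461) on hF = 7.232 gives T ≈ 342.1 K, at which ψ = 0.12.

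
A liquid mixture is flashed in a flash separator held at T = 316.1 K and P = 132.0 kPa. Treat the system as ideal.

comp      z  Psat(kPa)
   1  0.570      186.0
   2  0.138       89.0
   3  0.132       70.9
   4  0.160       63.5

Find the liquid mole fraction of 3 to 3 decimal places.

x_3 = 0.148

Raoult's law: Kᵢ = Pᵢˢᵃᵗ/P = Pᵢˢᵃᵗ/132.0.
  K_1 = 186.0/132.0 = 1.40909, K_2 = 89.0/132.0 = 0.67424, K_3 = 70.9/132.0 = 0.53712, K_4 = 63.5/132.0 = 0.48106
Rachford–Rice: g(ψ) = Σ zᵢ(Kᵢ−1)/(1+ψ(Kᵢ−1)) = 0.
g(0) = ΣzᵢKᵢ − 1 = 0.044 and g(1) = 1 − Σzᵢ/Kᵢ = -0.188, so a root lies in (0, 1).
Newton iteration, ψ⁰ = 0.47:
  ψ = 0.470: g = -0.0454, g' = -0.209 → ψ = 0.253
  ψ = 0.253: g = -0.0024, g' = -0.189 → ψ = 0.240
Converged at ψ = 0.240.
Compositions from xᵢ = zᵢ/(1+ψ(Kᵢ−1)), yᵢ = Kᵢxᵢ:
  1: x = 0.519, y = 0.731
  2: x = 0.150, y = 0.101
  3: x = 0.148, y = 0.080
  4: x = 0.183, y = 0.088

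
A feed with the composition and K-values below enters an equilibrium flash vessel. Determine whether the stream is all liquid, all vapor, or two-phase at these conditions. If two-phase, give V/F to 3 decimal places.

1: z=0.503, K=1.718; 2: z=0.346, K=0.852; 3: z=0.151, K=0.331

two-phase, V/F = 0.681

ΣzᵢKᵢ = 1.209; Σzᵢ/Kᵢ = 1.155.
Both exceed 1, so a two-phase solution exists.
Newton–Raphson from ψ = 0.5:
  ψ = 0.500: g = 0.0587, g' = -0.302 → ψ = 0.694
  ψ = 0.694: g = -0.0047, g' = -0.361 → ψ = 0.681
Converged at ψ = 0.681.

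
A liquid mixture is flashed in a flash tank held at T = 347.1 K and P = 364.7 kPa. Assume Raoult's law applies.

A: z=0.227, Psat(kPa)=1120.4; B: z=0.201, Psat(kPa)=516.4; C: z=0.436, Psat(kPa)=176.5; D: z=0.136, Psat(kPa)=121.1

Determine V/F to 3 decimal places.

Raoult's law: Kᵢ = Pᵢˢᵃᵗ/P = Pᵢˢᵃᵗ/364.7.
  K_A = 1120.4/364.7 = 3.07211, K_B = 516.4/364.7 = 1.41596, K_C = 176.5/364.7 = 0.48396, K_D = 121.1/364.7 = 0.33205
Material balance + equilibrium reduce to Σ zᵢ(Kᵢ−1)/(1+V/F(Kᵢ−1)) = 0.
Check two-phase: ΣzᵢKᵢ = 1.238 > 1 and Σzᵢ/Kᵢ = 1.526 > 1, so g(0) = 0.238 > 0 and g(1) = -0.526 < 0.
Iterate (Newton) starting at V/F = 0.5:
  V/F = 0.500: g = -0.1394, g' = -0.607 → V/F = 0.270
  V/F = 0.270: g = 0.0044, g' = -0.676 → V/F = 0.277
Converged at V/F = 0.277.

V/F = 0.277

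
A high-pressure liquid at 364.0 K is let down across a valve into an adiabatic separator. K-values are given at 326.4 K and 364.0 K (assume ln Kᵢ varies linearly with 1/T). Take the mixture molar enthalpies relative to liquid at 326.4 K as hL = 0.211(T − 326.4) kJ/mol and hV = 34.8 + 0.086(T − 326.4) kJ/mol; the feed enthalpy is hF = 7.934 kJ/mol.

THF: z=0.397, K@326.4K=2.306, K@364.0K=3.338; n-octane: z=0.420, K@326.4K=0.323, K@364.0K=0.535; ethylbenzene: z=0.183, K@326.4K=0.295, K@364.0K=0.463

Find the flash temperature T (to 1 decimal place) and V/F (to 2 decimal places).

T = 332.7 K, V/F = 0.19

Adiabatic flash: solve Rachford–Rice at each trial T, then check hF = ψ·hV(T) + (1−ψ)·hL(T).
  T = 326.4 K: K = (2.306, 0.323, 0.295), RR gives ψ = 0.117, H_out = 4.086 kJ/mol
  T = 364.0 K: K = (3.338, 0.535, 0.463), RR gives ψ = 0.556, H_out = 24.672 kJ/mol
  T = 345.2 K: K = (2.803, 0.421, 0.374), RR gives ψ = 0.335, H_out = 14.832 kJ/mol
  T = 335.8 K: K = (2.549, 0.370, 0.333), RR gives ψ = 0.230, H_out = 9.721 kJ/mol
  T = 331.1 K: K = (2.426, 0.346, 0.314), RR gives ψ = 0.175, H_out = 6.993 kJ/mol
  T = 333.5 K: K = (2.489, 0.358, 0.324), RR gives ψ = 0.204, H_out = 8.405 kJ/mol
Linear interpolation between T = 331.1 (H_out = 6.993) and T = 333.5 (H_out = 8.405) on hF = 7.934 gives T ≈ 332.7 K, at which ψ = 0.19.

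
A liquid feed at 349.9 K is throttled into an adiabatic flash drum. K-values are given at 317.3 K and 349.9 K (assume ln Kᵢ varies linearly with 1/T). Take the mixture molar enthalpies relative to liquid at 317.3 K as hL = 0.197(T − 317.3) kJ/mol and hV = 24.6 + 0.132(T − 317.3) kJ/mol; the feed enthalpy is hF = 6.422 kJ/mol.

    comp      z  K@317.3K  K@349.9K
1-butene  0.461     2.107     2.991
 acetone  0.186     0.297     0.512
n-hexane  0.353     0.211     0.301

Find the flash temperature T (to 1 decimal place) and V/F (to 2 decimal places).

Adiabatic flash: solve Rachford–Rice at each trial T, then check hF = ψ·hV(T) + (1−ψ)·hL(T).
  T = 317.3 K: K = (2.107, 0.297, 0.211), RR gives ψ = 0.120, H_out = 2.953 kJ/mol
  T = 349.9 K: K = (2.991, 0.512, 0.301), RR gives ψ = 0.458, H_out = 16.724 kJ/mol
  T = 333.6 K: K = (2.532, 0.395, 0.254), RR gives ψ = 0.308, H_out = 10.457 kJ/mol
  T = 325.5 K: K = (2.316, 0.344, 0.232), RR gives ψ = 0.222, H_out = 6.962 kJ/mol
  T = 321.4 K: K = (2.211, 0.320, 0.222), RR gives ψ = 0.174, H_out = 5.032 kJ/mol
  T = 323.4 K: K = (2.262, 0.332, 0.227), RR gives ψ = 0.198, H_out = 5.990 kJ/mol
Linear interpolation between T = 323.4 (H_out = 5.990) and T = 325.5 (H_out = 6.962) on hF = 6.422 gives T ≈ 324.3 K, at which ψ = 0.21.

T = 324.3 K, V/F = 0.21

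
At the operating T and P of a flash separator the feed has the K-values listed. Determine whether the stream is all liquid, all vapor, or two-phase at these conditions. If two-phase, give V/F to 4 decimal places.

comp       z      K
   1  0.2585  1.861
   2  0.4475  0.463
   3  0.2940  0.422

all liquid

ΣzᵢKᵢ = 0.8123; Σzᵢ/Kᵢ = 1.8021.
Since ΣzᵢKᵢ < 1 the mixture is below its bubble point — single liquid phase.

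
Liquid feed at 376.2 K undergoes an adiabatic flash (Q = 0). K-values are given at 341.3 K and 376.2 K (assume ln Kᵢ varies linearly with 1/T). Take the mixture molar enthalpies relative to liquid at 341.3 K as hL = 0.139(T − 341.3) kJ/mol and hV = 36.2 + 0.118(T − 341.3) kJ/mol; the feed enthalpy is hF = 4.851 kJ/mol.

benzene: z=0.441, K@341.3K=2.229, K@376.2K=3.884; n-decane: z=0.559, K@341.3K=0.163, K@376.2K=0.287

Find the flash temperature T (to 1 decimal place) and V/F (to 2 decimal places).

Adiabatic flash: solve Rachford–Rice at each trial T, then check hF = ψ·hV(T) + (1−ψ)·hL(T).
  T = 341.3 K: K = (2.229, 0.163), RR gives ψ = 0.072, H_out = 2.608 kJ/mol
  T = 376.2 K: K = (3.884, 0.287), RR gives ψ = 0.425, H_out = 19.913 kJ/mol
  T = 358.8 K: K = (2.985, 0.219), RR gives ψ = 0.283, H_out = 12.585 kJ/mol
  T = 350.1 K: K = (2.591, 0.190), RR gives ψ = 0.193, H_out = 8.177 kJ/mol
  T = 345.7 K: K = (2.405, 0.176), RR gives ψ = 0.138, H_out = 5.579 kJ/mol
  T = 343.5 K: K = (2.316, 0.169), RR gives ψ = 0.106, H_out = 4.148 kJ/mol
Linear interpolation between T = 343.5 (H_out = 4.148) and T = 345.7 (H_out = 5.579) on hF = 4.851 gives T ≈ 344.6 K, at which ψ = 0.12.

T = 344.6 K, V/F = 0.12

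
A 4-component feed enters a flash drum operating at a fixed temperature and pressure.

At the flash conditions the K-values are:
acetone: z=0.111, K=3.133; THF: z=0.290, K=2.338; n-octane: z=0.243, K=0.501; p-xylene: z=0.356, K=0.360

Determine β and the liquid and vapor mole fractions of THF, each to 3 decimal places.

Let β = V/F and solve Σ zᵢ(Kᵢ−1)/(1+β(Kᵢ−1)) = 0.
Check two-phase: ΣzᵢKᵢ = 1.276 > 1 and Σzᵢ/Kᵢ = 1.633 > 1, so g(0) = 0.276 > 0 and g(1) = -0.633 < 0.
Newton–Raphson from β = 0.52:
  β = 0.520: g = -0.1642, g' = -0.732 → β = 0.296
Converged at β = 0.296.
Compositions from xᵢ = zᵢ/(1+β(Kᵢ−1)), yᵢ = Kᵢxᵢ:
  acetone: x = 0.068, y = 0.213
  THF: x = 0.208, y = 0.486
  n-octane: x = 0.285, y = 0.143
  p-xylene: x = 0.439, y = 0.158

β = 0.296, x_THF = 0.208, y_THF = 0.486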